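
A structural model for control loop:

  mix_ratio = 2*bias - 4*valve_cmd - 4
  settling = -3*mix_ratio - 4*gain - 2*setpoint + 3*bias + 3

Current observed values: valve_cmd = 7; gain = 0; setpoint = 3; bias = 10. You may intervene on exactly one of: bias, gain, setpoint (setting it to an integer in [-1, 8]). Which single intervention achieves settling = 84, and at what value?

Intervening on bias: with other inputs at their observed values, settling = -3*bias + 93. Solving for 84 gives bias = 3, within [-1, 8].
Intervening on gain: settling = -4*gain + 63. Reaching 84 requires gain = -21/4, not an integer.
Intervening on setpoint: settling = -2*setpoint + 69. Reaching 84 requires setpoint = -15/2, not an integer.

set bias = 3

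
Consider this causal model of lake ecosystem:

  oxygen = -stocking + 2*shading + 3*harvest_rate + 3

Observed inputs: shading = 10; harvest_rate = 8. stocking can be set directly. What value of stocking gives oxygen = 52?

stocking = -5

Substituting into the oxygen equation gives oxygen = -stocking + 47.
Solve -stocking + 47 = 52: stocking = (52 - 47) / -1 = -5.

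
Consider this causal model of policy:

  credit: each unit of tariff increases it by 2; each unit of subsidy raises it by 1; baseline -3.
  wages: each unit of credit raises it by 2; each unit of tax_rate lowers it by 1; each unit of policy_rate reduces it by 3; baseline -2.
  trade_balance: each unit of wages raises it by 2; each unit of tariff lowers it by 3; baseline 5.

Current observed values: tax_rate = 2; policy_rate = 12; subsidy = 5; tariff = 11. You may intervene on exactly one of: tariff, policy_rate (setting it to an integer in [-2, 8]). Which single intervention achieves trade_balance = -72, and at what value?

Intervening on tariff: with other inputs at their observed values, trade_balance = 5*tariff - 67. Solving for -72 gives tariff = -1, within [-2, 8].
Intervening on policy_rate: trade_balance = -6*policy_rate + 60. Reaching -72 requires policy_rate = 22, outside [-2, 8].

set tariff = -1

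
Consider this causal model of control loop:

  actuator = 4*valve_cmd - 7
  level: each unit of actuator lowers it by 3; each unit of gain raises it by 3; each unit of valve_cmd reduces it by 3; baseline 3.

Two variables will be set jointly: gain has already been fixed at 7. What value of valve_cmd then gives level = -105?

With gain held at 7:
Substituting into the level equation gives level = -15*valve_cmd + 45.
Solve -15*valve_cmd + 45 = -105: valve_cmd = (-105 - 45) / -15 = 10.

valve_cmd = 10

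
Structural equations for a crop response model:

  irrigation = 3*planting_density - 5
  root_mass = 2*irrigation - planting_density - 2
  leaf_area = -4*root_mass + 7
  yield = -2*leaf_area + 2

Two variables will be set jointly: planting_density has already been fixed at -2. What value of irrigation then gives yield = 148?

With planting_density held at -2:
Intervening on irrigation fixes its value directly, overriding its dependence on planting_density.
Substituting into the root_mass equation gives root_mass = 2*irrigation.
leaf_area becomes -8*irrigation + 7.
Substituting into the yield equation gives yield = 16*irrigation - 12.
Solve 16*irrigation - 12 = 148: irrigation = (148 + 12) / 16 = 10.

irrigation = 10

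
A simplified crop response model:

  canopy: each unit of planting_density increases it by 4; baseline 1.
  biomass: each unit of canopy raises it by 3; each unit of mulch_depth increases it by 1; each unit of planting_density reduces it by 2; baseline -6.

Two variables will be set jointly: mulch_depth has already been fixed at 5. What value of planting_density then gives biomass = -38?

With mulch_depth held at 5:
Substituting into the biomass equation gives biomass = 10*planting_density + 2.
Solve 10*planting_density + 2 = -38: planting_density = (-38 - 2) / 10 = -4.

planting_density = -4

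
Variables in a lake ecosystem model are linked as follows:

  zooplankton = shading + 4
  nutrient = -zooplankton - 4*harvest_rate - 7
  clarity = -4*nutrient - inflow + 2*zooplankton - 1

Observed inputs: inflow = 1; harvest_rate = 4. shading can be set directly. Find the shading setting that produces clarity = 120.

Substituting into the nutrient equation gives nutrient = -shading - 27.
This gives clarity = 6*shading + 114.
Solve 6*shading + 114 = 120: shading = (120 - 114) / 6 = 1.

shading = 1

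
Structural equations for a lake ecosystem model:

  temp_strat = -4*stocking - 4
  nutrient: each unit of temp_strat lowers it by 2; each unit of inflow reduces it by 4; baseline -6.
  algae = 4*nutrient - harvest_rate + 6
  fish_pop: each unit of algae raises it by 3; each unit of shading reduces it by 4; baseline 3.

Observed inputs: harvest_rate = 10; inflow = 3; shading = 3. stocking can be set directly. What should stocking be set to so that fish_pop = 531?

Substituting into the nutrient equation gives nutrient = 8*stocking - 10.
algae becomes 32*stocking - 44.
This gives fish_pop = 96*stocking - 141.
Solve 96*stocking - 141 = 531: stocking = (531 + 141) / 96 = 7.

stocking = 7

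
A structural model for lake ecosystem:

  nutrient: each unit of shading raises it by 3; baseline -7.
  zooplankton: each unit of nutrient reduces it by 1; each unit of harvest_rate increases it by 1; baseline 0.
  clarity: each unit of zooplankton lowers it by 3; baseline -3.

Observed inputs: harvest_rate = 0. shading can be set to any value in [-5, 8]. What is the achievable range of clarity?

-69 to 48

Substituting into the zooplankton equation gives zooplankton = -3*shading + 7.
Substituting into the clarity equation gives clarity = 9*shading - 24.
Linear in shading, so extremes are at the endpoints: shading = -5 gives clarity = -69; shading = 8 gives clarity = 48.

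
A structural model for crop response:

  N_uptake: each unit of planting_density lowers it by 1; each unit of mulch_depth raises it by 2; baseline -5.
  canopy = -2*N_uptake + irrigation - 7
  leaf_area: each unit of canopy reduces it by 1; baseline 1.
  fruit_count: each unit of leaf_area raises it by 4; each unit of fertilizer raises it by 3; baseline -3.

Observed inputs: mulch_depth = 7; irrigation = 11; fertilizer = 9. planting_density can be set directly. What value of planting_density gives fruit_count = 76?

planting_density = 1

Substituting into the N_uptake equation gives N_uptake = -planting_density + 9.
Substituting into the canopy equation gives canopy = 2*planting_density - 14.
So leaf_area = -2*planting_density + 15.
This gives fruit_count = -8*planting_density + 84.
Solve -8*planting_density + 84 = 76: planting_density = (76 - 84) / -8 = 1.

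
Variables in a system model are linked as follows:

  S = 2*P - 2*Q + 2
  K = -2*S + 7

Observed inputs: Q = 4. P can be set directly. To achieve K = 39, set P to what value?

P = -5

Substituting into the S equation gives S = 2*P - 6.
So K = -4*P + 19.
Solve -4*P + 19 = 39: P = (39 - 19) / -4 = -5.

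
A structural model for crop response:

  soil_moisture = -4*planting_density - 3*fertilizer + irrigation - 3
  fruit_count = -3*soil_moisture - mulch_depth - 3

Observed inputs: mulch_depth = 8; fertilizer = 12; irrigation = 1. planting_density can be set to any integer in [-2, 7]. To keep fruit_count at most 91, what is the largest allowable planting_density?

Substituting into the soil_moisture equation gives soil_moisture = -4*planting_density - 38.
Substituting into the fruit_count equation gives fruit_count = 12*planting_density + 103.
Require 12*planting_density + 103 ≤ 91, so planting_density ≤ -1.
The largest integer in [-2, 7] satisfying this is -1.

planting_density = -1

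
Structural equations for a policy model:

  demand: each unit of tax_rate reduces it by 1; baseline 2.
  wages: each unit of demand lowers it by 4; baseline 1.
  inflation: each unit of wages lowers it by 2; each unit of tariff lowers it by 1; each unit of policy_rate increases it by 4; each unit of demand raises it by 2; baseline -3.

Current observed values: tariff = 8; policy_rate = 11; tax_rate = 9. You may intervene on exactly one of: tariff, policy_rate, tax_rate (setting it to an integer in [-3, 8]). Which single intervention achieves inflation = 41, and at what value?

set tax_rate = 1

Intervening on tariff: inflation = -tariff - 31. Reaching 41 requires tariff = -72, outside [-3, 8].
Intervening on policy_rate: inflation = 4*policy_rate - 83. Reaching 41 requires policy_rate = 31, outside [-3, 8].
Intervening on tax_rate: with other inputs at their observed values, inflation = -10*tax_rate + 51. Solving for 41 gives tax_rate = 1, within [-3, 8].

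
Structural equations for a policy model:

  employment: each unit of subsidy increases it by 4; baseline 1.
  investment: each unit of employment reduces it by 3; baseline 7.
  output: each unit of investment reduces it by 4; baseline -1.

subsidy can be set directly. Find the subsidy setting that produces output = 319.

subsidy = 7

Substituting into the investment equation gives investment = -12*subsidy + 4.
This gives output = 48*subsidy - 17.
Solve 48*subsidy - 17 = 319: subsidy = (319 + 17) / 48 = 7.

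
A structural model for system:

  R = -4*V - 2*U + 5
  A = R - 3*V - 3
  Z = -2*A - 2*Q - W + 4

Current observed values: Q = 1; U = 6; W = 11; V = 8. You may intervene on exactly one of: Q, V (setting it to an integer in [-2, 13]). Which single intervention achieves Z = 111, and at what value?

set Q = 7

Intervening on Q: with other inputs at their observed values, Z = -2*Q + 125. Solving for 111 gives Q = 7, within [-2, 13].
Intervening on V: Z = 14*V + 11. Reaching 111 requires V = 50/7, not an integer.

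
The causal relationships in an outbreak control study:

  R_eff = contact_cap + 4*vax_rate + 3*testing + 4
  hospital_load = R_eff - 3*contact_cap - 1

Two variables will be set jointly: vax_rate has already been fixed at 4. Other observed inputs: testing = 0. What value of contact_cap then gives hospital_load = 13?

With vax_rate held at 4:
Substituting into the R_eff equation gives R_eff = contact_cap + 20.
Substituting into the hospital_load equation gives hospital_load = -2*contact_cap + 19.
Solve -2*contact_cap + 19 = 13: contact_cap = (13 - 19) / -2 = 3.

contact_cap = 3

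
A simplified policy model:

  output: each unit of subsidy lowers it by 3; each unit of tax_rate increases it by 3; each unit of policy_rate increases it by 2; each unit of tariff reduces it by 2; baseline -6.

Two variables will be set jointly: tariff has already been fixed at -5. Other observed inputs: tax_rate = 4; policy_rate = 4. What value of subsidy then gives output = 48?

subsidy = -8

With tariff held at -5:
Substituting into the output equation gives output = -3*subsidy + 24.
Solve -3*subsidy + 24 = 48: subsidy = (48 - 24) / -3 = -8.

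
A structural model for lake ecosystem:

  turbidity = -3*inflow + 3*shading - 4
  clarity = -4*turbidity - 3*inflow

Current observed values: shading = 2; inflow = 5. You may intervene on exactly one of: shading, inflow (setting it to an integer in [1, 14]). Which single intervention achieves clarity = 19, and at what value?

Intervening on shading: clarity = -12*shading + 61. Reaching 19 requires shading = 7/2, not an integer.
Intervening on inflow: with other inputs at their observed values, clarity = 9*inflow - 8. Solving for 19 gives inflow = 3, within [1, 14].

set inflow = 3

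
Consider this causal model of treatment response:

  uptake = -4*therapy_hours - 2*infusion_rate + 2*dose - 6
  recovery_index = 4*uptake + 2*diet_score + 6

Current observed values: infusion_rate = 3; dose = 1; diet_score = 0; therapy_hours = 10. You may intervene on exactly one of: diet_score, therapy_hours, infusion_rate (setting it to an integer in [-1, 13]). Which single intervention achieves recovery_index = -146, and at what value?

set therapy_hours = 7

Intervening on diet_score: recovery_index = 2*diet_score - 194. Reaching -146 requires diet_score = 24, outside [-1, 13].
Intervening on therapy_hours: with other inputs at their observed values, recovery_index = -16*therapy_hours - 34. Solving for -146 gives therapy_hours = 7, within [-1, 13].
Intervening on infusion_rate: recovery_index = -8*infusion_rate - 170. Reaching -146 requires infusion_rate = -3, outside [-1, 13].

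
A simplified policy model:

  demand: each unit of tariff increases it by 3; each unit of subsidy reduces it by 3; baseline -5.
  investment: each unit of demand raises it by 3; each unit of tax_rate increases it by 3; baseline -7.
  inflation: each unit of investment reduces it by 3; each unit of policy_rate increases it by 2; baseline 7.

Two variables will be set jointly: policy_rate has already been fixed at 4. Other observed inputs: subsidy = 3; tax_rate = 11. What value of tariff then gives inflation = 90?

tariff = -1

With policy_rate held at 4:
Substituting into the demand equation gives demand = 3*tariff - 14.
Substituting into the investment equation gives investment = 9*tariff - 16.
inflation becomes -27*tariff + 63.
Solve -27*tariff + 63 = 90: tariff = (90 - 63) / -27 = -1.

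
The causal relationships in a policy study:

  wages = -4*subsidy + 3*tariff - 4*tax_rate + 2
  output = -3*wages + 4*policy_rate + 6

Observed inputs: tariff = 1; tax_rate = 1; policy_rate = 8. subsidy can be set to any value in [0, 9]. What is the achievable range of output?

Substituting into the wages equation gives wages = -4*subsidy + 1.
This gives output = 12*subsidy + 35.
Linear in subsidy, so extremes are at the endpoints: subsidy = 0 gives output = 35; subsidy = 9 gives output = 143.

35 to 143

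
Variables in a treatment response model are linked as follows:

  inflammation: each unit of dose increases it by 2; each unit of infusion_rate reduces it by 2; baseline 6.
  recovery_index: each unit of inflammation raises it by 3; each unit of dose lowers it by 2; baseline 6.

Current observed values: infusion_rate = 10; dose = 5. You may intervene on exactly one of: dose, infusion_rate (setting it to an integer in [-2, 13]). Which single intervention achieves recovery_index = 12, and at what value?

set dose = 12

Intervening on dose: with other inputs at their observed values, recovery_index = 4*dose - 36. Solving for 12 gives dose = 12, within [-2, 13].
Intervening on infusion_rate: recovery_index = -6*infusion_rate + 44. Reaching 12 requires infusion_rate = 16/3, not an integer.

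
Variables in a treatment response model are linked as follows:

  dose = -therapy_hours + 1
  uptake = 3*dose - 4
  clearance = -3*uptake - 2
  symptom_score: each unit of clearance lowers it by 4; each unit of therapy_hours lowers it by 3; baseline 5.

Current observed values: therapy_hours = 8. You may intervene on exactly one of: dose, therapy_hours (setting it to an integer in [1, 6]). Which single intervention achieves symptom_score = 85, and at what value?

set dose = 4

Intervening on dose: with other inputs at their observed values, symptom_score = 36*dose - 59. Solving for 85 gives dose = 4, within [1, 6].
Intervening on therapy_hours: symptom_score = -39*therapy_hours + 1. Reaching 85 requires therapy_hours = -28/13, not an integer.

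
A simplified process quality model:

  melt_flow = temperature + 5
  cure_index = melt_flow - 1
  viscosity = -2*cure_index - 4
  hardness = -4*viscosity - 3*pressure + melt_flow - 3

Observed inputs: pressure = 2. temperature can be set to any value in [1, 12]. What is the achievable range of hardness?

53 to 152

Substituting into the cure_index equation gives cure_index = temperature + 4.
So viscosity = -2*temperature - 12.
Substituting into the hardness equation gives hardness = 9*temperature + 44.
Linear in temperature, so extremes are at the endpoints: temperature = 1 gives hardness = 53; temperature = 12 gives hardness = 152.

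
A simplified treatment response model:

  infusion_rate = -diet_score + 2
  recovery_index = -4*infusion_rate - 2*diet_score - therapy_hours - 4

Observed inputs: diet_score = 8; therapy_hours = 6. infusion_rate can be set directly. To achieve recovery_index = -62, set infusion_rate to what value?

Intervening on infusion_rate fixes its value directly, overriding its dependence on diet_score.
Substituting into the recovery_index equation gives recovery_index = -4*infusion_rate - 26.
Solve -4*infusion_rate - 26 = -62: infusion_rate = (-62 + 26) / -4 = 9.

infusion_rate = 9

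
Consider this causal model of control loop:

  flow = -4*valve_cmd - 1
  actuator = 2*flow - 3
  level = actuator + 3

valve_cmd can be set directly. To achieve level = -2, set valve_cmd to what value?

valve_cmd = 0

Substituting into the actuator equation gives actuator = -8*valve_cmd - 5.
So level = -8*valve_cmd - 2.
Solve -8*valve_cmd - 2 = -2: valve_cmd = (-2 + 2) / -8 = 0.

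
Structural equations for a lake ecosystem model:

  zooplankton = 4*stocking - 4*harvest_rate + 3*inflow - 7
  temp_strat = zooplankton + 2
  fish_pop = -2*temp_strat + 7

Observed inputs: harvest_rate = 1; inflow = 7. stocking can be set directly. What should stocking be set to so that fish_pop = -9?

Substituting into the zooplankton equation gives zooplankton = 4*stocking + 10.
Substituting into the temp_strat equation gives temp_strat = 4*stocking + 12.
Substituting into the fish_pop equation gives fish_pop = -8*stocking - 17.
Solve -8*stocking - 17 = -9: stocking = (-9 + 17) / -8 = -1.

stocking = -1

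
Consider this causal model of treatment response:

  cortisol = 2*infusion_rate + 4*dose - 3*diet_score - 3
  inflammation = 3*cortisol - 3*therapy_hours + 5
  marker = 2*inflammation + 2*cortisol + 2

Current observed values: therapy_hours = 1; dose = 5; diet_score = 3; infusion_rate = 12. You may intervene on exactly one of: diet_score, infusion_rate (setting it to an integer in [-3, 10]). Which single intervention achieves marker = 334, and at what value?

Intervening on diet_score: with other inputs at their observed values, marker = -24*diet_score + 334. Solving for 334 gives diet_score = 0, within [-3, 10].
Intervening on infusion_rate: marker = 16*infusion_rate + 70. Reaching 334 requires infusion_rate = 33/2, not an integer.

set diet_score = 0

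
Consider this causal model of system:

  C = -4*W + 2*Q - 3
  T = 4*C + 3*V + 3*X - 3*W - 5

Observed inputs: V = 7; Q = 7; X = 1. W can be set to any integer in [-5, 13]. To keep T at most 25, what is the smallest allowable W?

W = 2

Substituting into the C equation gives C = -4*W + 11.
Substituting into the T equation gives T = -19*W + 63.
Require -19*W + 63 ≤ 25, so W ≥ 2.
The smallest integer in [-5, 13] satisfying this is 2.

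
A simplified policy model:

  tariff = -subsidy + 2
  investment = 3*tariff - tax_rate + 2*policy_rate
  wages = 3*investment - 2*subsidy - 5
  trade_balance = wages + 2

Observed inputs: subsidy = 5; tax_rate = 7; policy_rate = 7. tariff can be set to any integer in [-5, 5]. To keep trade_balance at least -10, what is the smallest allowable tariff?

Intervening on tariff fixes its value directly, overriding its dependence on subsidy.
Substituting into the investment equation gives investment = 3*tariff + 7.
So wages = 9*tariff + 6.
Substituting into the trade_balance equation gives trade_balance = 9*tariff + 8.
Require 9*tariff + 8 ≥ -10, so tariff ≥ -2.
The smallest integer in [-5, 5] satisfying this is -2.

tariff = -2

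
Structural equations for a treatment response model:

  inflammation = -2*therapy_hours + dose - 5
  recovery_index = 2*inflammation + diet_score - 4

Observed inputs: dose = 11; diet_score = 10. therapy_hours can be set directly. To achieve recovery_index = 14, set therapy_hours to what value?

Substituting into the inflammation equation gives inflammation = -2*therapy_hours + 6.
recovery_index becomes -4*therapy_hours + 18.
Solve -4*therapy_hours + 18 = 14: therapy_hours = (14 - 18) / -4 = 1.

therapy_hours = 1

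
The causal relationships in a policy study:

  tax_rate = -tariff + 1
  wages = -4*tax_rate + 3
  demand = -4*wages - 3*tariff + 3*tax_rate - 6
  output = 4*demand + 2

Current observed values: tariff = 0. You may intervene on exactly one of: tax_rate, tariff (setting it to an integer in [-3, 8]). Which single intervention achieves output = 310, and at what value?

Intervening on tax_rate: with other inputs at their observed values, output = 76*tax_rate - 70. Solving for 310 gives tax_rate = 5, within [-3, 8].
Intervening on tariff: output = -88*tariff + 6. Reaching 310 requires tariff = -38/11, not an integer.

set tax_rate = 5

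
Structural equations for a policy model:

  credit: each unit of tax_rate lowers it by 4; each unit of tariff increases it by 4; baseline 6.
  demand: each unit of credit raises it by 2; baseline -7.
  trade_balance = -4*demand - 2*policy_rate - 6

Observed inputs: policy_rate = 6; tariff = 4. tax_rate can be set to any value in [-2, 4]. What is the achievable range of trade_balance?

-230 to -38

Substituting into the credit equation gives credit = -4*tax_rate + 22.
Substituting into the demand equation gives demand = -8*tax_rate + 37.
This gives trade_balance = 32*tax_rate - 166.
Linear in tax_rate, so extremes are at the endpoints: tax_rate = -2 gives trade_balance = -230; tax_rate = 4 gives trade_balance = -38.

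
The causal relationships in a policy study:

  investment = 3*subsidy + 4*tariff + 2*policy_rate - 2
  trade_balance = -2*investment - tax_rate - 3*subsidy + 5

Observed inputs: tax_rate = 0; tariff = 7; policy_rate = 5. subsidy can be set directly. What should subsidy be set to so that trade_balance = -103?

subsidy = 4

Substituting into the investment equation gives investment = 3*subsidy + 36.
trade_balance becomes -9*subsidy - 67.
Solve -9*subsidy - 67 = -103: subsidy = (-103 + 67) / -9 = 4.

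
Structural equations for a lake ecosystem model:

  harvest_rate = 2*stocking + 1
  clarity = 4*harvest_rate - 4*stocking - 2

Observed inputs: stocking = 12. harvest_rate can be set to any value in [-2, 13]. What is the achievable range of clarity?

Intervening on harvest_rate fixes its value directly, overriding its dependence on stocking.
Substituting into the clarity equation gives clarity = 4*harvest_rate - 50.
Linear in harvest_rate, so extremes are at the endpoints: harvest_rate = -2 gives clarity = -58; harvest_rate = 13 gives clarity = 2.

-58 to 2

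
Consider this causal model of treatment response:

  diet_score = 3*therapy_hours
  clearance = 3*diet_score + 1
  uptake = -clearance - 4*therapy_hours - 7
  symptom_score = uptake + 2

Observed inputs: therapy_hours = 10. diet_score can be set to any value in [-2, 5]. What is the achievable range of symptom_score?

Intervening on diet_score fixes its value directly, overriding its dependence on therapy_hours.
Substituting into the uptake equation gives uptake = -3*diet_score - 48.
symptom_score becomes -3*diet_score - 46.
Linear in diet_score, so extremes are at the endpoints: diet_score = -2 gives symptom_score = -40; diet_score = 5 gives symptom_score = -61.

-61 to -40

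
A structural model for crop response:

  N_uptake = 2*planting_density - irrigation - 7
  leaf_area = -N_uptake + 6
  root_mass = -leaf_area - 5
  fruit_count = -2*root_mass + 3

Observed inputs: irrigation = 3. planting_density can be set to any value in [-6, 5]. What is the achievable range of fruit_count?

25 to 69

Substituting into the N_uptake equation gives N_uptake = 2*planting_density - 10.
Substituting into the leaf_area equation gives leaf_area = -2*planting_density + 16.
Substituting into the root_mass equation gives root_mass = 2*planting_density - 21.
This gives fruit_count = -4*planting_density + 45.
Linear in planting_density, so extremes are at the endpoints: planting_density = -6 gives fruit_count = 69; planting_density = 5 gives fruit_count = 25.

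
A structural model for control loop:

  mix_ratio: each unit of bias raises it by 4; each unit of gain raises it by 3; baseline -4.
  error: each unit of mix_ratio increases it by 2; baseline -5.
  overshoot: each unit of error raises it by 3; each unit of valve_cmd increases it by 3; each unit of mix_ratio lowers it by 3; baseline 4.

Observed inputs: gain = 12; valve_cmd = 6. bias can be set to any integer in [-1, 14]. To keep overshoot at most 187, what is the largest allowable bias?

Substituting into the mix_ratio equation gives mix_ratio = 4*bias + 32.
Substituting into the error equation gives error = 8*bias + 59.
Substituting into the overshoot equation gives overshoot = 12*bias + 103.
Require 12*bias + 103 ≤ 187, so bias ≤ 7.
The largest integer in [-1, 14] satisfying this is 7.

bias = 7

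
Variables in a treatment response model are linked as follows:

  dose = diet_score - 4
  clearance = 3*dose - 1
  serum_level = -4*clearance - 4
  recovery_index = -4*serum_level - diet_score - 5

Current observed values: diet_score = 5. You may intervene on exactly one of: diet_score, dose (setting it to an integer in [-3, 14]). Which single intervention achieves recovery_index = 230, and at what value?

set dose = 5

Intervening on diet_score: recovery_index = 47*diet_score - 197. Reaching 230 requires diet_score = 427/47, not an integer.
Intervening on dose: with other inputs at their observed values, recovery_index = 48*dose - 10. Solving for 230 gives dose = 5, within [-3, 14].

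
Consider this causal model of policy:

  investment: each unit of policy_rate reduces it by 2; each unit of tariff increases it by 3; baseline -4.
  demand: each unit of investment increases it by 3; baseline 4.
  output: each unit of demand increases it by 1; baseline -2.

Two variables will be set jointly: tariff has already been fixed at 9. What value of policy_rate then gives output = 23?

policy_rate = 8

With tariff held at 9:
Substituting into the investment equation gives investment = -2*policy_rate + 23.
demand becomes -6*policy_rate + 73.
So output = -6*policy_rate + 71.
Solve -6*policy_rate + 71 = 23: policy_rate = (23 - 71) / -6 = 8.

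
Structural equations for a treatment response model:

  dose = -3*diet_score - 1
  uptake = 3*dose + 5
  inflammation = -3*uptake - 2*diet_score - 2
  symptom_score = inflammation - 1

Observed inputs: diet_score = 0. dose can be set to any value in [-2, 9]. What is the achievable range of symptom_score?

Intervening on dose fixes its value directly, overriding its dependence on diet_score.
Substituting into the inflammation equation gives inflammation = -9*dose - 17.
This gives symptom_score = -9*dose - 18.
Linear in dose, so extremes are at the endpoints: dose = -2 gives symptom_score = 0; dose = 9 gives symptom_score = -99.

-99 to 0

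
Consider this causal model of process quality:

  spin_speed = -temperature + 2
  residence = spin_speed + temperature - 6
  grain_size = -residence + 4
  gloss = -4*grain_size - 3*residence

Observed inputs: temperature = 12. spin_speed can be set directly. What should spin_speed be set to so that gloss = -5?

Intervening on spin_speed fixes its value directly, overriding its dependence on temperature.
Substituting into the residence equation gives residence = spin_speed + 6.
Substituting into the grain_size equation gives grain_size = -spin_speed - 2.
gloss becomes spin_speed - 10.
Solve spin_speed - 10 = -5: spin_speed = (-5 + 10) / 1 = 5.

spin_speed = 5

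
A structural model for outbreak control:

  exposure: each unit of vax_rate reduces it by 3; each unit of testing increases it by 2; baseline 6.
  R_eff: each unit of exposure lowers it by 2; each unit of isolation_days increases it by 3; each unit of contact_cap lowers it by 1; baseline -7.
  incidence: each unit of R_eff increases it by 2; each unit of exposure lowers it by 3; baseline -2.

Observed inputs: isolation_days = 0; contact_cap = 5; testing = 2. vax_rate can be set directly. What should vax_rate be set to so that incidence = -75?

vax_rate = 1

Substituting into the exposure equation gives exposure = -3*vax_rate + 10.
Substituting into the R_eff equation gives R_eff = 6*vax_rate - 32.
Substituting into the incidence equation gives incidence = 21*vax_rate - 96.
Solve 21*vax_rate - 96 = -75: vax_rate = (-75 + 96) / 21 = 1.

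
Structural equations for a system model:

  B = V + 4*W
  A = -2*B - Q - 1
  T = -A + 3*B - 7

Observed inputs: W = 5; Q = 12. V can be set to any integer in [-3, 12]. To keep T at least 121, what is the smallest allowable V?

Substituting into the B equation gives B = V + 20.
Substituting into the A equation gives A = -2*V - 53.
Substituting into the T equation gives T = 5*V + 106.
Require 5*V + 106 ≥ 121, so V ≥ 3.
The smallest integer in [-3, 12] satisfying this is 3.

V = 3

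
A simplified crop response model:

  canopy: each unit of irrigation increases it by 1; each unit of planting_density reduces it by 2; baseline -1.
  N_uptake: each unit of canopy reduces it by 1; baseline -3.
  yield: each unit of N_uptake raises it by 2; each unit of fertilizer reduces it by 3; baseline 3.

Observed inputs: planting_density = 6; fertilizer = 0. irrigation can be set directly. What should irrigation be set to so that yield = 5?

Substituting into the canopy equation gives canopy = irrigation - 13.
Substituting into the N_uptake equation gives N_uptake = -irrigation + 10.
yield becomes -2*irrigation + 23.
Solve -2*irrigation + 23 = 5: irrigation = (5 - 23) / -2 = 9.

irrigation = 9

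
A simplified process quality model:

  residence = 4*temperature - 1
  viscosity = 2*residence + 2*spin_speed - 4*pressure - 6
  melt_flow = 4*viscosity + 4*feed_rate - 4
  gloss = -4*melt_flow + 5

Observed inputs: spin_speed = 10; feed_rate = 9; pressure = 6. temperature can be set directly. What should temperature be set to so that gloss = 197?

Substituting into the viscosity equation gives viscosity = 8*temperature - 12.
Substituting into the melt_flow equation gives melt_flow = 32*temperature - 16.
gloss becomes -128*temperature + 69.
Solve -128*temperature + 69 = 197: temperature = (197 - 69) / -128 = -1.

temperature = -1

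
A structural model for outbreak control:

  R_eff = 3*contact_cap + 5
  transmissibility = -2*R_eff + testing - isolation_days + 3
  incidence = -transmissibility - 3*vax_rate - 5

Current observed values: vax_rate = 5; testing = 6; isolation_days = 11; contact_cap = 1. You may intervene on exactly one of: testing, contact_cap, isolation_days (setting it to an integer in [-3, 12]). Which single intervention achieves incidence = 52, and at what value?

set contact_cap = 10

Intervening on testing: incidence = -testing + 4. Reaching 52 requires testing = -48, outside [-3, 12].
Intervening on contact_cap: with other inputs at their observed values, incidence = 6*contact_cap - 8. Solving for 52 gives contact_cap = 10, within [-3, 12].
Intervening on isolation_days: incidence = isolation_days - 13. Reaching 52 requires isolation_days = 65, outside [-3, 12].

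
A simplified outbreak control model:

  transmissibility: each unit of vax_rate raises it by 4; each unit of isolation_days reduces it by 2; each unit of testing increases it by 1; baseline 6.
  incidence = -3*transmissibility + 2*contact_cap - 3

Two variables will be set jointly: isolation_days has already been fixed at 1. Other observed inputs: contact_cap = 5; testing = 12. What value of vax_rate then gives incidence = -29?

With isolation_days held at 1:
Substituting into the transmissibility equation gives transmissibility = 4*vax_rate + 16.
incidence becomes -12*vax_rate - 41.
Solve -12*vax_rate - 41 = -29: vax_rate = (-29 + 41) / -12 = -1.

vax_rate = -1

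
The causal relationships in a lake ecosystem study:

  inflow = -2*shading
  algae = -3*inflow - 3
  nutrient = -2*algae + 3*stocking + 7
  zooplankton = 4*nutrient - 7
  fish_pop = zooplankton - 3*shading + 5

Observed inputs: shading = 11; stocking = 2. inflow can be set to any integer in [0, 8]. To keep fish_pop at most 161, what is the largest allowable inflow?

Intervening on inflow fixes its value directly, overriding its dependence on shading.
Substituting into the nutrient equation gives nutrient = 6*inflow + 19.
So zooplankton = 24*inflow + 69.
So fish_pop = 24*inflow + 41.
Require 24*inflow + 41 ≤ 161, so inflow ≤ 5.
The largest integer in [0, 8] satisfying this is 5.

inflow = 5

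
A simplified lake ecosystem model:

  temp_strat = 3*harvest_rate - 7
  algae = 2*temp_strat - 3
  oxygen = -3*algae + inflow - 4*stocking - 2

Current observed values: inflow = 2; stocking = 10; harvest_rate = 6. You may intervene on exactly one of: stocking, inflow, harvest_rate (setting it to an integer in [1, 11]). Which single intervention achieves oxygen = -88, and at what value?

set inflow = 11

Intervening on stocking: oxygen = -4*stocking - 57. Reaching -88 requires stocking = 31/4, not an integer.
Intervening on inflow: with other inputs at their observed values, oxygen = inflow - 99. Solving for -88 gives inflow = 11, within [1, 11].
Intervening on harvest_rate: oxygen = -18*harvest_rate + 11. Reaching -88 requires harvest_rate = 11/2, not an integer.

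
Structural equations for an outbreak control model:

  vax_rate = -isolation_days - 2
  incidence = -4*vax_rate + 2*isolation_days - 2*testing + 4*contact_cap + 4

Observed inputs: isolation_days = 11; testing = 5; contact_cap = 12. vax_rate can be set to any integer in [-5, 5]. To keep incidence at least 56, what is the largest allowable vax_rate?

Intervening on vax_rate fixes its value directly, overriding its dependence on isolation_days.
Substituting into the incidence equation gives incidence = -4*vax_rate + 64.
Require -4*vax_rate + 64 ≥ 56, so vax_rate ≤ 2.
The largest integer in [-5, 5] satisfying this is 2.

vax_rate = 2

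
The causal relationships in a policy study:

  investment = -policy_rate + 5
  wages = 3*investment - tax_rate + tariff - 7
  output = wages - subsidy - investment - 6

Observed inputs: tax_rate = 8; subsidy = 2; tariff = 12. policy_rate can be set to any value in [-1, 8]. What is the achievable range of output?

-17 to 1

Substituting into the wages equation gives wages = -3*policy_rate + 12.
output becomes -2*policy_rate - 1.
Linear in policy_rate, so extremes are at the endpoints: policy_rate = -1 gives output = 1; policy_rate = 8 gives output = -17.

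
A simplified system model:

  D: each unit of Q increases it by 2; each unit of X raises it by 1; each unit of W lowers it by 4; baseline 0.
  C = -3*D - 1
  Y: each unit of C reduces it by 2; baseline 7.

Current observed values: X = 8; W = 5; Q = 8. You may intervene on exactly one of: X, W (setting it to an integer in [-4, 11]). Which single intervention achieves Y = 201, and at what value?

set W = -2

Intervening on X: Y = 6*X - 15. Reaching 201 requires X = 36, outside [-4, 11].
Intervening on W: with other inputs at their observed values, Y = -24*W + 153. Solving for 201 gives W = -2, within [-4, 11].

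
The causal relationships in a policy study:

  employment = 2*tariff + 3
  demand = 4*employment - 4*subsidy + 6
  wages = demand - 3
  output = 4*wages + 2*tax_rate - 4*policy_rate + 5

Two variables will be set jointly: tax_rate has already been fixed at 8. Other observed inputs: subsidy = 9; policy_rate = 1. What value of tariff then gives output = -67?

With tax_rate held at 8:
Substituting into the demand equation gives demand = 8*tariff - 18.
This gives wages = 8*tariff - 21.
So output = 32*tariff - 67.
Solve 32*tariff - 67 = -67: tariff = (-67 + 67) / 32 = 0.

tariff = 0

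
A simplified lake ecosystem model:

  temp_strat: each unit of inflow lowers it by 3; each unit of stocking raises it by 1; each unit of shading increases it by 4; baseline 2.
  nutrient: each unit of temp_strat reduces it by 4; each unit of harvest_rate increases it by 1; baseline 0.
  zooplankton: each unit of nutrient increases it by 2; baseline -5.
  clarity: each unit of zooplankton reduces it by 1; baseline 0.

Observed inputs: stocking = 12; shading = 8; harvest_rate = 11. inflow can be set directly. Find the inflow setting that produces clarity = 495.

Substituting into the temp_strat equation gives temp_strat = -3*inflow + 46.
So nutrient = 12*inflow - 173.
Substituting into the zooplankton equation gives zooplankton = 24*inflow - 351.
This gives clarity = -24*inflow + 351.
Solve -24*inflow + 351 = 495: inflow = (495 - 351) / -24 = -6.

inflow = -6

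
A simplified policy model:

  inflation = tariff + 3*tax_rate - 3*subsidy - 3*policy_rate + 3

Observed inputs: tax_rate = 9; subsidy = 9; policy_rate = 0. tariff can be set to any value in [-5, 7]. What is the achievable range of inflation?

-2 to 10

Substituting into the inflation equation gives inflation = tariff + 3.
Linear in tariff, so extremes are at the endpoints: tariff = -5 gives inflation = -2; tariff = 7 gives inflation = 10.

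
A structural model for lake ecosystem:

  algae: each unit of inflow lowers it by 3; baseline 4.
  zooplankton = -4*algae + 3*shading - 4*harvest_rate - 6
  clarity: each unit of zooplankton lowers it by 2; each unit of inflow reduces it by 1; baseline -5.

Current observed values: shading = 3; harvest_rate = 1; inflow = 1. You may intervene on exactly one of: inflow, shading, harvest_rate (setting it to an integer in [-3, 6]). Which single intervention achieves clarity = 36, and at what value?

Intervening on inflow: clarity = -25*inflow + 29. Reaching 36 requires inflow = -7/25, not an integer.
Intervening on shading: clarity = -6*shading + 22. Reaching 36 requires shading = -7/3, not an integer.
Intervening on harvest_rate: with other inputs at their observed values, clarity = 8*harvest_rate - 4. Solving for 36 gives harvest_rate = 5, within [-3, 6].

set harvest_rate = 5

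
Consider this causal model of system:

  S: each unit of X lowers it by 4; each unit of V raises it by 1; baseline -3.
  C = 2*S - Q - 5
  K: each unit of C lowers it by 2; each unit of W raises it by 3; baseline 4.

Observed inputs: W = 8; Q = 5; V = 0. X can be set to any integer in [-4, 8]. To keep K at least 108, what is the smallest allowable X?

X = 3

Substituting into the S equation gives S = -4*X - 3.
This gives C = -8*X - 16.
K becomes 16*X + 60.
Require 16*X + 60 ≥ 108, so X ≥ 3.
The smallest integer in [-4, 8] satisfying this is 3.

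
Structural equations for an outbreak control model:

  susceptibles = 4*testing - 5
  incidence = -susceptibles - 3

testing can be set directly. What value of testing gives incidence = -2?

Substituting into the incidence equation gives incidence = -4*testing + 2.
Solve -4*testing + 2 = -2: testing = (-2 - 2) / -4 = 1.

testing = 1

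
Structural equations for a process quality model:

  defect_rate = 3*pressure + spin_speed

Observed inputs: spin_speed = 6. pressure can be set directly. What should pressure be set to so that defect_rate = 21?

pressure = 5

Substituting into the defect_rate equation gives defect_rate = 3*pressure + 6.
Solve 3*pressure + 6 = 21: pressure = (21 - 6) / 3 = 5.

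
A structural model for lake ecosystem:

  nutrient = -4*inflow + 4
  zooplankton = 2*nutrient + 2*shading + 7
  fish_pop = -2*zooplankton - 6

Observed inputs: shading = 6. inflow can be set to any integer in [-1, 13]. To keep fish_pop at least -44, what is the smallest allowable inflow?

Substituting into the zooplankton equation gives zooplankton = -8*inflow + 27.
Substituting into the fish_pop equation gives fish_pop = 16*inflow - 60.
Require 16*inflow - 60 ≥ -44, so inflow ≥ 1.
The smallest integer in [-1, 13] satisfying this is 1.

inflow = 1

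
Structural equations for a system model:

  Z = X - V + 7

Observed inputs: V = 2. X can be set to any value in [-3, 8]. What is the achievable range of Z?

2 to 13

Substituting into the Z equation gives Z = X + 5.
Linear in X, so extremes are at the endpoints: X = -3 gives Z = 2; X = 8 gives Z = 13.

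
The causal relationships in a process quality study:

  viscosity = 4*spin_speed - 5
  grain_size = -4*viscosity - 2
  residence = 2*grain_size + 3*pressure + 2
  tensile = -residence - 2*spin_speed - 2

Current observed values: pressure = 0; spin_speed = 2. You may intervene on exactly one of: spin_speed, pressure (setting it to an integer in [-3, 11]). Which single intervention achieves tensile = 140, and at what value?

Intervening on spin_speed: with other inputs at their observed values, tensile = 30*spin_speed - 40. Solving for 140 gives spin_speed = 6, within [-3, 11].
Intervening on pressure: tensile = -3*pressure + 20. Reaching 140 requires pressure = -40, outside [-3, 11].

set spin_speed = 6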